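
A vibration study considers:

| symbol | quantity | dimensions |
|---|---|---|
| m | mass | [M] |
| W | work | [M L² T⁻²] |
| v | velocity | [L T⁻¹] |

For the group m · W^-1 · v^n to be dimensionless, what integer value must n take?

2

Balance the L exponent: (1)·n from v, plus (0) − (2) = -2 from the rest, must sum to zero.
n − 2 = 0, so n = 2.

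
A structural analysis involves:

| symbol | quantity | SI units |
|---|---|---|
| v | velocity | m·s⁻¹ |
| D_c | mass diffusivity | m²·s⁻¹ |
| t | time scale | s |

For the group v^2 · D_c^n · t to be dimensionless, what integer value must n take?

Balance the L exponent: (2)·n from D_c, plus 2·(1) + (0) = 2 from the rest, must sum to zero.
2n + 2 = 0, so n = -1.

-1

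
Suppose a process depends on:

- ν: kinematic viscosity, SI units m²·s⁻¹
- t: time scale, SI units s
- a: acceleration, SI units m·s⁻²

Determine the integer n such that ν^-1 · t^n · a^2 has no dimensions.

3

Balance the T exponent: (1)·n from t, plus −(-1) + 2·(-2) = -3 from the rest, must sum to zero.
n − 3 = 0, so n = 3.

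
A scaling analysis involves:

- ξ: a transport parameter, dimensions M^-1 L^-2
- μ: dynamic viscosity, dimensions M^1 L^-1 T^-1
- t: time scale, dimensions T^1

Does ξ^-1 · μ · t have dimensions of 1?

Sum the exponent of each base dimension across the product:
  M: −[ξ]_M + [μ]_M + [t]_M = −(-1) + (1) + (0) = 2
  L: −[ξ]_L + [μ]_L + [t]_L = −(-2) + (-1) + (0) = 1
  T: −[ξ]_T + [μ]_T + [t]_T = −(0) + (-1) + (1) = 0
Net dimensions [M² L] ≠ [1] — not dimensionless.

no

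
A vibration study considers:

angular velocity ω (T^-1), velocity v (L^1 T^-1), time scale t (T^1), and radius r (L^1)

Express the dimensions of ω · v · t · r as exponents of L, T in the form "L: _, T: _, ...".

L: 2, T: -1

Collect each base-dimension exponent across the product:
  L: (0) + (1) + (0) + (1) = 2
  T: (-1) + (-1) + (1) + (0) = -1
So the dimensions are [L² T⁻¹].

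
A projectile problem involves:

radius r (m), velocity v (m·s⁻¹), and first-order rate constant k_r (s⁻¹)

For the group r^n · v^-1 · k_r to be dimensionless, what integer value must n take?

1

Balance the L exponent: (1)·n from r, plus −(1) + (0) = -1 from the rest, must sum to zero.
n − 1 = 0, so n = 1.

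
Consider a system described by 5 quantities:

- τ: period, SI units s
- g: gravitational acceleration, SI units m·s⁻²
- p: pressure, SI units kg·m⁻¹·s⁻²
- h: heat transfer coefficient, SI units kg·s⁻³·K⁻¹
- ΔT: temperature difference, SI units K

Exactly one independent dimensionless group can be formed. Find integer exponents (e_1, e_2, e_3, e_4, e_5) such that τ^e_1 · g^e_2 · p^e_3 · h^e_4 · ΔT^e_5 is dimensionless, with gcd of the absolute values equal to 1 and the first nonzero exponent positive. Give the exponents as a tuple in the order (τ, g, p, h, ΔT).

(1, 1, 1, -1, -1)

M: e_1·(0) + e_2·(0) + e_3·(1) + e_4·(1) + e_5·(0) = 0
L: e_1·(0) + e_2·(1) + e_3·(-1) + e_4·(0) + e_5·(0) = 0
T: e_1·(1) + e_2·(-2) + e_3·(-2) + e_4·(-3) + e_5·(0) = 0
Θ: e_1·(0) + e_2·(0) + e_3·(0) + e_4·(-1) + e_5·(1) = 0
Solving this homogeneous linear system for the smallest-integer solution (first nonzero entry positive) gives (1, 1, 1, -1, -1).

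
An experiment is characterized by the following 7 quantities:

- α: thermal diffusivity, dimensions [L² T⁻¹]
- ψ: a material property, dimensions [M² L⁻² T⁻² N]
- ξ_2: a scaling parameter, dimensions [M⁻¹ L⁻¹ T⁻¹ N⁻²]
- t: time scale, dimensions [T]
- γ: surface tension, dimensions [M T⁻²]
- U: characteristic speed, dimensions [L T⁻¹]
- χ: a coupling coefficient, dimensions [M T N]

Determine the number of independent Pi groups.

3

There are 7 variables and 4 base dimensions (M, L, T, N).
The dimension matrix has rank 4.
Independent dimensionless groups: 7 − 4 = 3.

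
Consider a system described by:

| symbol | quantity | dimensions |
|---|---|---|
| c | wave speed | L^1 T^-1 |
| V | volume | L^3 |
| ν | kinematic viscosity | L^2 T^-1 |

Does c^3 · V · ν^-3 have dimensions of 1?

yes

Sum the exponent of each base dimension across the product:
  L: 3·[c]_L + [V]_L − 3·[ν]_L = 3·(1) + (3) − 3·(2) = 0
  T: 3·[c]_T + [V]_T − 3·[ν]_T = 3·(-1) + (0) − 3·(-1) = 0
All base exponents vanish — dimensionless.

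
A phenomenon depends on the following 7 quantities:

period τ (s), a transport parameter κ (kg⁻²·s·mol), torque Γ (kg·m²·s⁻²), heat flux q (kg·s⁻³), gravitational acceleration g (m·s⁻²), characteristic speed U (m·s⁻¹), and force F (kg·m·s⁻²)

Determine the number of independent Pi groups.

There are 7 variables and 4 base dimensions (M, L, T, N).
The dimension matrix has rank 4.
Independent dimensionless groups: 7 − 4 = 3.

3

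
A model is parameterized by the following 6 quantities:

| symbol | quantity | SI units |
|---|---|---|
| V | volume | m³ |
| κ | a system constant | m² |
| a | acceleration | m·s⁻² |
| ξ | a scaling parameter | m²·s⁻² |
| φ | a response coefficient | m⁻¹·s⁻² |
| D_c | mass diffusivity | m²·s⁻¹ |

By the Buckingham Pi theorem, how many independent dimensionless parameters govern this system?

There are 6 variables and 2 base dimensions (L, T).
The dimension matrix has rank 2.
Independent dimensionless groups: 6 − 2 = 4.

4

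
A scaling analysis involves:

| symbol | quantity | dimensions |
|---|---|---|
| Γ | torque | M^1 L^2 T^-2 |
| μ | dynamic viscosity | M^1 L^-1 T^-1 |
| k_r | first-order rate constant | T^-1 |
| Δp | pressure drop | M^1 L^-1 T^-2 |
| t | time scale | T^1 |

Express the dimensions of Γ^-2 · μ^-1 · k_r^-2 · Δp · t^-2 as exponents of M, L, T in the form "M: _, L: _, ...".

Collect each base-dimension exponent across the product:
  M: −2·(1) − (1) − 2·(0) + (1) − 2·(0) = -2
  L: −2·(2) − (-1) − 2·(0) + (-1) − 2·(0) = -4
  T: −2·(-2) − (-1) − 2·(-1) + (-2) − 2·(1) = 3
So the dimensions are [M⁻² L⁻⁴ T³].

M: -2, L: -4, T: 3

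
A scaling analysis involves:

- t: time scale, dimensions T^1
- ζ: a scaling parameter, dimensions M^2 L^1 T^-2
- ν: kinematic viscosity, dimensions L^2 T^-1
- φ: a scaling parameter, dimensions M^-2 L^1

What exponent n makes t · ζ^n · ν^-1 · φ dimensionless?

1

Balance the M exponent: (2)·n from ζ, plus (0) − (0) + (-2) = -2 from the rest, must sum to zero.
2n − 2 = 0, so n = 1.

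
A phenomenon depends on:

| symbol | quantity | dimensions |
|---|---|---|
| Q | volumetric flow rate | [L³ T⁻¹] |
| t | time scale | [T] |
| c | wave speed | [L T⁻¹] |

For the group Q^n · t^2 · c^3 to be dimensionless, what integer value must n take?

Balance the L exponent: (3)·n from Q, plus 2·(0) + 3·(1) = 3 from the rest, must sum to zero.
3n + 3 = 0, so n = -1.

-1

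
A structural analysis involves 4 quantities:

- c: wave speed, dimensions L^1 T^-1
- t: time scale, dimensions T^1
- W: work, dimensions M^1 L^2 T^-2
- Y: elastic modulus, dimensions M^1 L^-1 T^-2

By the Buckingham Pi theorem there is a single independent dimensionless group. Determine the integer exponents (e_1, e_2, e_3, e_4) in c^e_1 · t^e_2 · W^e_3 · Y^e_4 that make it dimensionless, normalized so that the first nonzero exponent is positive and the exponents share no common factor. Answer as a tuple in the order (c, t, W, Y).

(3, 3, -1, 1)

M: e_1·(0) + e_2·(0) + e_3·(1) + e_4·(1) = 0
L: e_1·(1) + e_2·(0) + e_3·(2) + e_4·(-1) = 0
T: e_1·(-1) + e_2·(1) + e_3·(-2) + e_4·(-2) = 0
Solving this homogeneous linear system for the smallest-integer solution (first nonzero entry positive) gives (3, 3, -1, 1).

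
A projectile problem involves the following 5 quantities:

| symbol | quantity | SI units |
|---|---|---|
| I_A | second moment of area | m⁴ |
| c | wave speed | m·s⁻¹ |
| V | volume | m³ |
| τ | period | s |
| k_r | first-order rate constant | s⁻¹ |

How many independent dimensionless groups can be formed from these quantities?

3

There are 5 variables and 2 base dimensions (L, T).
The dimension matrix has rank 2.
Independent dimensionless groups: 5 − 2 = 3.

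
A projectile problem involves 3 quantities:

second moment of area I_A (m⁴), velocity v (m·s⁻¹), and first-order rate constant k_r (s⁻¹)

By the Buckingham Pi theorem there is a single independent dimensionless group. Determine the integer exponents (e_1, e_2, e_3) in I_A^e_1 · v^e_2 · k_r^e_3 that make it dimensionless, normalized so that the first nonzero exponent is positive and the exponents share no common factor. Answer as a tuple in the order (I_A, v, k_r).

L: e_1·(4) + e_2·(1) + e_3·(0) = 0
T: e_1·(0) + e_2·(-1) + e_3·(-1) = 0
Solving this homogeneous linear system for the smallest-integer solution (first nonzero entry positive) gives (1, -4, 4).

(1, -4, 4)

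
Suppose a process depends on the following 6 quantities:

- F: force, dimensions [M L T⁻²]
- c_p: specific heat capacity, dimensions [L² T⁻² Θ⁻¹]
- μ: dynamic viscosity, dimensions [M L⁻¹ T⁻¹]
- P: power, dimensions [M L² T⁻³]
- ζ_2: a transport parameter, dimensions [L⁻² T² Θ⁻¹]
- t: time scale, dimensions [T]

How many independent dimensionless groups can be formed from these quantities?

There are 6 variables and 4 base dimensions (M, L, T, Θ).
The dimension matrix has rank 4.
Independent dimensionless groups: 6 − 4 = 2.

2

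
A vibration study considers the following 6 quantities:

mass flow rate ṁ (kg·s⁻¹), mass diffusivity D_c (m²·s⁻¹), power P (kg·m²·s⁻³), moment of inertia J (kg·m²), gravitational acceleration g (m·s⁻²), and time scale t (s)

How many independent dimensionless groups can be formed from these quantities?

There are 6 variables and 3 base dimensions (M, L, T).
The dimension matrix has rank 3.
Independent dimensionless groups: 6 − 3 = 3.

3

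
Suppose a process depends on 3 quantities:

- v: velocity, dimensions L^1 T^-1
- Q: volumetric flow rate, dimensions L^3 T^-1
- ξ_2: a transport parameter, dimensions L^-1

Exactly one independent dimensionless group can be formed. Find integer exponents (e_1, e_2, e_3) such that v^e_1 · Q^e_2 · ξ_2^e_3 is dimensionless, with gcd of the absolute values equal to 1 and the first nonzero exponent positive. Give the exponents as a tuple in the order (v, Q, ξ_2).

(1, -1, -2)

L: e_1·(1) + e_2·(3) + e_3·(-1) = 0
T: e_1·(-1) + e_2·(-1) + e_3·(0) = 0
Solving this homogeneous linear system for the smallest-integer solution (first nonzero entry positive) gives (1, -1, -2).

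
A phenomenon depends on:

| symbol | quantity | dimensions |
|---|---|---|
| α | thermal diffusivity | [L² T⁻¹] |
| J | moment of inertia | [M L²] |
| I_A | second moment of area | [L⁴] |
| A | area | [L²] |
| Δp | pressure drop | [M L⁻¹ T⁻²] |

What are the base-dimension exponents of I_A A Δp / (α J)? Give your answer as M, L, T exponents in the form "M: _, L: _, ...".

Collect each base-dimension exponent across the product:
  M: −(0) − (1) + (0) + (0) + (1) = 0
  L: −(2) − (2) + (4) + (2) + (-1) = 1
  T: −(-1) − (0) + (0) + (0) + (-2) = -1
So the dimensions are [L T⁻¹].

M: 0, L: 1, T: -1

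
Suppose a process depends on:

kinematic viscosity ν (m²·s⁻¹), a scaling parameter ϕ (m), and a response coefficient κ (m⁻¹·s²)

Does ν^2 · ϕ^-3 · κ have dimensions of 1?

Sum the exponent of each base dimension across the product:
  L: 2·[ν]_L − 3·[ϕ]_L + [κ]_L = 2·(2) − 3·(1) + (-1) = 0
  T: 2·[ν]_T − 3·[ϕ]_T + [κ]_T = 2·(-1) − 3·(0) + (2) = 0
All base exponents vanish — dimensionless.

yes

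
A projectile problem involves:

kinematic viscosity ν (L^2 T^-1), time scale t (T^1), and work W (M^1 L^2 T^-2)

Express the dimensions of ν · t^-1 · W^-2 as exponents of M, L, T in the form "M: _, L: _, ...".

M: -2, L: -2, T: 2

Collect each base-dimension exponent across the product:
  M: (0) − (0) − 2·(1) = -2
  L: (2) − (0) − 2·(2) = -2
  T: (-1) − (1) − 2·(-2) = 2
So the dimensions are [M⁻² L⁻² T²].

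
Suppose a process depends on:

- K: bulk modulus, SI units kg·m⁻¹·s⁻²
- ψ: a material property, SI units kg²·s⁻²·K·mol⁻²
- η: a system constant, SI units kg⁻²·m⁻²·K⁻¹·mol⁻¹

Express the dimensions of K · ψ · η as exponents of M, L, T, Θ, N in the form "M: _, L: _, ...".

M: 1, L: -3, T: -4, Θ: 0, N: -3

Collect each base-dimension exponent across the product:
  M: (1) + (2) + (-2) = 1
  L: (-1) + (0) + (-2) = -3
  T: (-2) + (-2) + (0) = -4
  Θ: (0) + (1) + (-1) = 0
  N: (0) + (-2) + (-1) = -3
So the dimensions are [M L⁻³ T⁻⁴ N⁻³].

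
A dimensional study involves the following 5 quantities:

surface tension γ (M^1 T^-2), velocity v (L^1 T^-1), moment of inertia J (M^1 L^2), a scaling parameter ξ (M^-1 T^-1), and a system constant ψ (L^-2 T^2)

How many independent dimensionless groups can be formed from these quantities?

2

There are 5 variables and 3 base dimensions (M, L, T).
The dimension matrix has rank 3.
Independent dimensionless groups: 5 − 3 = 2.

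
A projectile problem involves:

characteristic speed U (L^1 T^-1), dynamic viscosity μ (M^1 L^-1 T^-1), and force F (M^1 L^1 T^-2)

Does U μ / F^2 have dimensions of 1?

no

Sum the exponent of each base dimension across the product:
  M: [U]_M + [μ]_M − 2·[F]_M = (0) + (1) − 2·(1) = -1
  L: [U]_L + [μ]_L − 2·[F]_L = (1) + (-1) − 2·(1) = -2
  T: [U]_T + [μ]_T − 2·[F]_T = (-1) + (-1) − 2·(-2) = 2
Net dimensions [M⁻¹ L⁻² T²] ≠ [1] — not dimensionless.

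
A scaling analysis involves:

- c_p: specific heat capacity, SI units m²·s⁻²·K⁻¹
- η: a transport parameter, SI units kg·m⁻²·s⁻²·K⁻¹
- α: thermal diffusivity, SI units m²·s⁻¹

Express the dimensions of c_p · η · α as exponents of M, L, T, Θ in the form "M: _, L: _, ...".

M: 1, L: 2, T: -5, Θ: -2

Collect each base-dimension exponent across the product:
  M: (0) + (1) + (0) = 1
  L: (2) + (-2) + (2) = 2
  T: (-2) + (-2) + (-1) = -5
  Θ: (-1) + (-1) + (0) = -2
So the dimensions are [M L² T⁻⁵ Θ⁻²].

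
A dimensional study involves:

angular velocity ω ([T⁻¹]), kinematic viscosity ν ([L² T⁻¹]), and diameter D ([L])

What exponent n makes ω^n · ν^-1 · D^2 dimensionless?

Balance the T exponent: (-1)·n from ω, plus −(-1) + 2·(0) = 1 from the rest, must sum to zero.
−n + 1 = 0, so n = 1.

1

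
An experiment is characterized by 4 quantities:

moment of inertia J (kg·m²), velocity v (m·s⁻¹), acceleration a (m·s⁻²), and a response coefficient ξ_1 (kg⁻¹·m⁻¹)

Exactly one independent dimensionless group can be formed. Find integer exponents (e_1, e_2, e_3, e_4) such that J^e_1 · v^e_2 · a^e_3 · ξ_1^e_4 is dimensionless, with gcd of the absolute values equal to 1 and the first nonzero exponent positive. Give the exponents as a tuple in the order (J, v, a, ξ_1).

M: e_1·(1) + e_2·(0) + e_3·(0) + e_4·(-1) = 0
L: e_1·(2) + e_2·(1) + e_3·(1) + e_4·(-1) = 0
T: e_1·(0) + e_2·(-1) + e_3·(-2) + e_4·(0) = 0
Solving this homogeneous linear system for the smallest-integer solution (first nonzero entry positive) gives (1, -2, 1, 1).

(1, -2, 1, 1)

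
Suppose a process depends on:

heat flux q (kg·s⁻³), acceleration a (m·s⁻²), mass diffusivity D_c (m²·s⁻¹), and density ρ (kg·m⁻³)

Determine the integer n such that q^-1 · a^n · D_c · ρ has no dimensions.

1

Balance the L exponent: (1)·n from a, plus −(0) + (2) + (-3) = -1 from the rest, must sum to zero.
n − 1 = 0, so n = 1.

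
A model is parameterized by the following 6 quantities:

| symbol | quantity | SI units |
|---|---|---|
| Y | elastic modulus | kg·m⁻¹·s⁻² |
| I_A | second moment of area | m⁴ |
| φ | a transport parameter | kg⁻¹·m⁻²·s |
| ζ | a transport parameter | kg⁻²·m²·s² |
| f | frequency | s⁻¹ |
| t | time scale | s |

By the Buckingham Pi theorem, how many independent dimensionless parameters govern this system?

There are 6 variables and 3 base dimensions (M, L, T).
The dimension matrix has rank 3.
Independent dimensionless groups: 6 − 3 = 3.

3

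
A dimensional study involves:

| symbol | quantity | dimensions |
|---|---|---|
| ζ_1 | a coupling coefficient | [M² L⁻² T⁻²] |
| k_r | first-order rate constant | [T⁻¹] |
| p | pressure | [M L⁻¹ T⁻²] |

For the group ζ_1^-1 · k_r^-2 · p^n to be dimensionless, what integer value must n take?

Balance the M exponent: (1)·n from p, plus −(2) − 2·(0) = -2 from the rest, must sum to zero.
n − 2 = 0, so n = 2.

2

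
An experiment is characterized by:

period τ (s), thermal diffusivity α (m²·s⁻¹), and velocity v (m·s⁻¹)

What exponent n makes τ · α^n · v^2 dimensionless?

Balance the L exponent: (2)·n from α, plus (0) + 2·(1) = 2 from the rest, must sum to zero.
2n + 2 = 0, so n = -1.

-1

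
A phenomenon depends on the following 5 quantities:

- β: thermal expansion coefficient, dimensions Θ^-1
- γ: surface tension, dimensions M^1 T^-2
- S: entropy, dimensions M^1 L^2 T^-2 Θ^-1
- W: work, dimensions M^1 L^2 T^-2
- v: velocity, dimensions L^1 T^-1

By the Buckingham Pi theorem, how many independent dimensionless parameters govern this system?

1

There are 5 variables and 4 base dimensions (M, L, T, Θ).
The dimension matrix has rank 4.
Independent dimensionless groups: 5 − 4 = 1.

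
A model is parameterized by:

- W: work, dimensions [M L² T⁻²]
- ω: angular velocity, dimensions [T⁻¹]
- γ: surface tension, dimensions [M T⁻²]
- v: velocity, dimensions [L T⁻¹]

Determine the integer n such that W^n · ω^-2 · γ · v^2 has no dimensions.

Balance the M exponent: (1)·n from W, plus −2·(0) + (1) + 2·(0) = 1 from the rest, must sum to zero.
n + 1 = 0, so n = -1.

-1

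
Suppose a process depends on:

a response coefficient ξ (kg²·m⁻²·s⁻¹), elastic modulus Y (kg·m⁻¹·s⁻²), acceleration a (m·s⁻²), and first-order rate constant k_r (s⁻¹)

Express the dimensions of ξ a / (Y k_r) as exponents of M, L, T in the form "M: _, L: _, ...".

Collect each base-dimension exponent across the product:
  M: (2) − (1) + (0) − (0) = 1
  L: (-2) − (-1) + (1) − (0) = 0
  T: (-1) − (-2) + (-2) − (-1) = 0
So the dimensions are [M].

M: 1, L: 0, T: 0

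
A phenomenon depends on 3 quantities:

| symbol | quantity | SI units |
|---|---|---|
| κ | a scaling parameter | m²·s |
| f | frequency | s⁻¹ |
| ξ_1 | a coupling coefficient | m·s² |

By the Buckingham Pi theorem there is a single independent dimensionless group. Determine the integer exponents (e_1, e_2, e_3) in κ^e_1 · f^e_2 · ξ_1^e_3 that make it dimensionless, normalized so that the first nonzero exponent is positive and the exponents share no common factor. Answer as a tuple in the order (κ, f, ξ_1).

(1, -3, -2)

L: e_1·(2) + e_2·(0) + e_3·(1) = 0
T: e_1·(1) + e_2·(-1) + e_3·(2) = 0
Solving this homogeneous linear system for the smallest-integer solution (first nonzero entry positive) gives (1, -3, -2).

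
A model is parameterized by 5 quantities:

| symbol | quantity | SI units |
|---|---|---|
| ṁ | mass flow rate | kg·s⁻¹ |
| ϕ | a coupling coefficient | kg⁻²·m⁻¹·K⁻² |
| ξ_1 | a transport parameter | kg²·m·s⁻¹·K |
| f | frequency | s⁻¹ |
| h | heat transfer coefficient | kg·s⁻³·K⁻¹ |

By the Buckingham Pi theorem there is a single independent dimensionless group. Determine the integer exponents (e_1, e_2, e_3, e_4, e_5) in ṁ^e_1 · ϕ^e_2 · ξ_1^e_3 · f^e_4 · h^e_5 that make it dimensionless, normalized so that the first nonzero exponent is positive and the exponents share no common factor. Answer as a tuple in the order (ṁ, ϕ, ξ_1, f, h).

M: e_1·(1) + e_2·(-2) + e_3·(2) + e_4·(0) + e_5·(1) = 0
L: e_1·(0) + e_2·(-1) + e_3·(1) + e_4·(0) + e_5·(0) = 0
T: e_1·(-1) + e_2·(0) + e_3·(-1) + e_4·(-1) + e_5·(-3) = 0
Θ: e_1·(0) + e_2·(-2) + e_3·(1) + e_4·(0) + e_5·(-1) = 0
Solving this homogeneous linear system for the smallest-integer solution (first nonzero entry positive) gives (1, 1, 1, 1, -1).

(1, 1, 1, 1, -1)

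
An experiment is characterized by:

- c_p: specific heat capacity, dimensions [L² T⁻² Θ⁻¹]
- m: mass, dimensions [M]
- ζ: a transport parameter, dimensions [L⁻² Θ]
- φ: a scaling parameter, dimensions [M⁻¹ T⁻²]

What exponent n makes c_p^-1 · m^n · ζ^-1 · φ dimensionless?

Balance the M exponent: (1)·n from m, plus −(0) − (0) + (-1) = -1 from the rest, must sum to zero.
n − 1 = 0, so n = 1.

1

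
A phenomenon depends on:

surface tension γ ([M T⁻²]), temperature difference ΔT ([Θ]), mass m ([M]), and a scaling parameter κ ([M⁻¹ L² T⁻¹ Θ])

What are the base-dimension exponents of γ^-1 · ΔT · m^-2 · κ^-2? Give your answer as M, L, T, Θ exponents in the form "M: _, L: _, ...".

M: -1, L: -4, T: 4, Θ: -1

Collect each base-dimension exponent across the product:
  M: −(1) + (0) − 2·(1) − 2·(-1) = -1
  L: −(0) + (0) − 2·(0) − 2·(2) = -4
  T: −(-2) + (0) − 2·(0) − 2·(-1) = 4
  Θ: −(0) + (1) − 2·(0) − 2·(1) = -1
So the dimensions are [M⁻¹ L⁻⁴ T⁴ Θ⁻¹].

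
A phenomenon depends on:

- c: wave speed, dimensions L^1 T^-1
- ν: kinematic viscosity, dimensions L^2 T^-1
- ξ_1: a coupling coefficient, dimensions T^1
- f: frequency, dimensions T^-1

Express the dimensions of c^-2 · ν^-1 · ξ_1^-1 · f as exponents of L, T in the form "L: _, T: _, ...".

L: -4, T: 1

Collect each base-dimension exponent across the product:
  L: −2·(1) − (2) − (0) + (0) = -4
  T: −2·(-1) − (-1) − (1) + (-1) = 1
So the dimensions are [L⁻⁴ T].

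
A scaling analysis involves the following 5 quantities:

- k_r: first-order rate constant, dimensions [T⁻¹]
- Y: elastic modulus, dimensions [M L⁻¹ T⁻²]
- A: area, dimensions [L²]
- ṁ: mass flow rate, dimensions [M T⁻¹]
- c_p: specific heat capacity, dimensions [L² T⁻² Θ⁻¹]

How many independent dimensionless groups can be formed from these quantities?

1

There are 5 variables and 4 base dimensions (M, L, T, Θ).
The dimension matrix has rank 4.
Independent dimensionless groups: 5 − 4 = 1.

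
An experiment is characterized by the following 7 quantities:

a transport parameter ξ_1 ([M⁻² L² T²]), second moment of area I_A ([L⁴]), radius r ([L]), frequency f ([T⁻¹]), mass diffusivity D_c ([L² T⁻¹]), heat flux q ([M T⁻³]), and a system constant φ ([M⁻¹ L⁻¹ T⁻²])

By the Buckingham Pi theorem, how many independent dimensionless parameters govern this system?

There are 7 variables and 3 base dimensions (M, L, T).
The dimension matrix has rank 3.
Independent dimensionless groups: 7 − 3 = 4.

4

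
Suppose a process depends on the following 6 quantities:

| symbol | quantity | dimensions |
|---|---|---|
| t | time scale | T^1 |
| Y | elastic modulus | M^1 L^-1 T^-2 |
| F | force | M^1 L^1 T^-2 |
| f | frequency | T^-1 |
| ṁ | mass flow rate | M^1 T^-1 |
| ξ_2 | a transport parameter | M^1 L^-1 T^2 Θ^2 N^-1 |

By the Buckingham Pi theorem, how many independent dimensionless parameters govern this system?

There are 6 variables and 5 base dimensions (M, L, T, Θ, N).
The dimension matrix has rank 4 (less than 5: the dimension vectors are linearly dependent).
Independent dimensionless groups: 6 − 4 = 2.

2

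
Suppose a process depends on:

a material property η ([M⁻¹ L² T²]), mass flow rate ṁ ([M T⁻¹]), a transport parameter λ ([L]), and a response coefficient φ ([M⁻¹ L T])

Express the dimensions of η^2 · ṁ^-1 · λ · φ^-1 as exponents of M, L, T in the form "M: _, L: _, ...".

M: -2, L: 4, T: 4

Collect each base-dimension exponent across the product:
  M: 2·(-1) − (1) + (0) − (-1) = -2
  L: 2·(2) − (0) + (1) − (1) = 4
  T: 2·(2) − (-1) + (0) − (1) = 4
So the dimensions are [M⁻² L⁴ T⁴].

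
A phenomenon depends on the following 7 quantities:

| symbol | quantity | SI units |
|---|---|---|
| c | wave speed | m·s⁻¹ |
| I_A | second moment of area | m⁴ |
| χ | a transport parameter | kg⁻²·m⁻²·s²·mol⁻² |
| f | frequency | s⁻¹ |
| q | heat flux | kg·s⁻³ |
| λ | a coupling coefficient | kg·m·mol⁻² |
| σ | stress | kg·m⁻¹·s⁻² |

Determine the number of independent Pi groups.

3

There are 7 variables and 4 base dimensions (M, L, T, N).
The dimension matrix has rank 4.
Independent dimensionless groups: 7 − 4 = 3.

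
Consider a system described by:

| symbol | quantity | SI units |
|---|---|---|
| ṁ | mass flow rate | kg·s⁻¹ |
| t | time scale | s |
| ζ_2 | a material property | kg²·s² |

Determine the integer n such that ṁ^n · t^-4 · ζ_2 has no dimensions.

-2

Balance the M exponent: (1)·n from ṁ, plus −4·(0) + (2) = 2 from the rest, must sum to zero.
n + 2 = 0, so n = -2.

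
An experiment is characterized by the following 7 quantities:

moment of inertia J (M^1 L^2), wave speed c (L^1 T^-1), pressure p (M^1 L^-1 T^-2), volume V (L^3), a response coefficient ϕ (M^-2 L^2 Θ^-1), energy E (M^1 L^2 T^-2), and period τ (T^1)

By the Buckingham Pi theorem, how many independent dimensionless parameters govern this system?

3

There are 7 variables and 4 base dimensions (M, L, T, Θ).
The dimension matrix has rank 4.
Independent dimensionless groups: 7 − 4 = 3.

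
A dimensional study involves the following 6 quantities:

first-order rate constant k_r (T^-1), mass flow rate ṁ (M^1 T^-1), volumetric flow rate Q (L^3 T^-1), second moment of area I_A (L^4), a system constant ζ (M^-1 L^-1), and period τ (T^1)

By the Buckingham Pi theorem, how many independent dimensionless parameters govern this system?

There are 6 variables and 3 base dimensions (M, L, T).
The dimension matrix has rank 3.
Independent dimensionless groups: 6 − 3 = 3.

3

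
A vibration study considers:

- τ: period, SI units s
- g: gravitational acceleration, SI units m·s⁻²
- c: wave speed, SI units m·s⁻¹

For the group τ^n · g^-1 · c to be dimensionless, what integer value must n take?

-1

Balance the T exponent: (1)·n from τ, plus −(-2) + (-1) = 1 from the rest, must sum to zero.
n + 1 = 0, so n = -1.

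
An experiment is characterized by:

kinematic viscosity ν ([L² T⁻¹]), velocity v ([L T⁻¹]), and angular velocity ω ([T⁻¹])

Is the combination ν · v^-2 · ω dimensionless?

yes

Sum the exponent of each base dimension across the product:
  M: [ν]_M − 2·[v]_M + [ω]_M = (0) − 2·(0) + (0) = 0
  L: [ν]_L − 2·[v]_L + [ω]_L = (2) − 2·(1) + (0) = 0
  T: [ν]_T − 2·[v]_T + [ω]_T = (-1) − 2·(-1) + (-1) = 0
All base exponents vanish — dimensionless.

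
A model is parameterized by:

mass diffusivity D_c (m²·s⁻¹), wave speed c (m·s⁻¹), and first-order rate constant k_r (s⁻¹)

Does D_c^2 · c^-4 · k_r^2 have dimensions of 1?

yes

Sum the exponent of each base dimension across the product:
  L: 2·[D_c]_L − 4·[c]_L + 2·[k_r]_L = 2·(2) − 4·(1) + 2·(0) = 0
  T: 2·[D_c]_T − 4·[c]_T + 2·[k_r]_T = 2·(-1) − 4·(-1) + 2·(-1) = 0
All base exponents vanish — dimensionless.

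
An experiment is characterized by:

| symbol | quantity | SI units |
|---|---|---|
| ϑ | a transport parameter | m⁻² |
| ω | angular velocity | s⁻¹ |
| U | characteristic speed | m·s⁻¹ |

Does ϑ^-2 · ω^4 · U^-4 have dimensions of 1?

Sum the exponent of each base dimension across the product:
  L: −2·[ϑ]_L + 4·[ω]_L − 4·[U]_L = −2·(-2) + 4·(0) − 4·(1) = 0
  T: −2·[ϑ]_T + 4·[ω]_T − 4·[U]_T = −2·(0) + 4·(-1) − 4·(-1) = 0
All base exponents vanish — dimensionless.

yes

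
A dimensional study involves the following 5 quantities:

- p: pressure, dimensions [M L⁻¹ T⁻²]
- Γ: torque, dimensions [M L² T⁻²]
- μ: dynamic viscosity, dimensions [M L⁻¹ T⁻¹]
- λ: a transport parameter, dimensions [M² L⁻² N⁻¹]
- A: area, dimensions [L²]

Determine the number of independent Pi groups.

1

There are 5 variables and 4 base dimensions (M, L, T, N).
The dimension matrix has rank 4.
Independent dimensionless groups: 5 − 4 = 1.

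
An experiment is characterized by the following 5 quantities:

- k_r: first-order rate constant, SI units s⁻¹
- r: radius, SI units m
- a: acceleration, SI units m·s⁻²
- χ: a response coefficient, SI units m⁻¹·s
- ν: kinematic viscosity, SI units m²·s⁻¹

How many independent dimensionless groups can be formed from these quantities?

3

There are 5 variables and 2 base dimensions (L, T).
The dimension matrix has rank 2.
Independent dimensionless groups: 5 − 2 = 3.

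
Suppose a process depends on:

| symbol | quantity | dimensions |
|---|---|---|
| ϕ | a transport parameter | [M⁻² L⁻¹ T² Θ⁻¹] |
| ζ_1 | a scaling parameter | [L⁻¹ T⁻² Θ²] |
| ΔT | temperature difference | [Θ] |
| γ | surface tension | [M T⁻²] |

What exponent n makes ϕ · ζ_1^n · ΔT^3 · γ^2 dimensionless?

Balance the L exponent: (-1)·n from ζ_1, plus (-1) + 3·(0) + 2·(0) = -1 from the rest, must sum to zero.
−n − 1 = 0, so n = -1.

-1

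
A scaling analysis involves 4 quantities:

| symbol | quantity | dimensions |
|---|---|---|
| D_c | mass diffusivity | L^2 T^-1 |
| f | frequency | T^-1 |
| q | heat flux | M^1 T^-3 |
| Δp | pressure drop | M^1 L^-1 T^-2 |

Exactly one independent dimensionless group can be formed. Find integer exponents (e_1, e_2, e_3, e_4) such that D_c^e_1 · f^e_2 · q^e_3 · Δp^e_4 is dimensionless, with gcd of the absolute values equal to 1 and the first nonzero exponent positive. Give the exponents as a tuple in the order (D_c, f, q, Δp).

(1, 1, -2, 2)

M: e_1·(0) + e_2·(0) + e_3·(1) + e_4·(1) = 0
L: e_1·(2) + e_2·(0) + e_3·(0) + e_4·(-1) = 0
T: e_1·(-1) + e_2·(-1) + e_3·(-3) + e_4·(-2) = 0
Solving this homogeneous linear system for the smallest-integer solution (first nonzero entry positive) gives (1, 1, -2, 2).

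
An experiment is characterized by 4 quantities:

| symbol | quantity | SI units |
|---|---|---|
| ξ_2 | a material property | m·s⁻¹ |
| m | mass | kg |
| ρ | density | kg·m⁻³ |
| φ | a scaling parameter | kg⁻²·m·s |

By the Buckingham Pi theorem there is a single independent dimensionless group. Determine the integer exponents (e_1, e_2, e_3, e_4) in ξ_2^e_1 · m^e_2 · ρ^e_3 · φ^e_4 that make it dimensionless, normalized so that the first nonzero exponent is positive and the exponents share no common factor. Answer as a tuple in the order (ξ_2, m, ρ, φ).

(3, 4, 2, 3)

M: e_1·(0) + e_2·(1) + e_3·(1) + e_4·(-2) = 0
L: e_1·(1) + e_2·(0) + e_3·(-3) + e_4·(1) = 0
T: e_1·(-1) + e_2·(0) + e_3·(0) + e_4·(1) = 0
Solving this homogeneous linear system for the smallest-integer solution (first nonzero entry positive) gives (3, 4, 2, 3).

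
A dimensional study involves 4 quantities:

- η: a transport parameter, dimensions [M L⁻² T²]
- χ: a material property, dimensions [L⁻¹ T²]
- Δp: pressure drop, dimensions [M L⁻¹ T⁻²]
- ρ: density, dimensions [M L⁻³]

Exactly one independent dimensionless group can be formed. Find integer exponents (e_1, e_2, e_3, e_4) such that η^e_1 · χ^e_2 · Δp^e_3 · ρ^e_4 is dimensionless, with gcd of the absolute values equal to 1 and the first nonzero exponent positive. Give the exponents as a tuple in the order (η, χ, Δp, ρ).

M: e_1·(1) + e_2·(0) + e_3·(1) + e_4·(1) = 0
L: e_1·(-2) + e_2·(-1) + e_3·(-1) + e_4·(-3) = 0
T: e_1·(2) + e_2·(2) + e_3·(-2) + e_4·(0) = 0
Solving this homogeneous linear system for the smallest-integer solution (first nonzero entry positive) gives (1, -3, -2, 1).

(1, -3, -2, 1)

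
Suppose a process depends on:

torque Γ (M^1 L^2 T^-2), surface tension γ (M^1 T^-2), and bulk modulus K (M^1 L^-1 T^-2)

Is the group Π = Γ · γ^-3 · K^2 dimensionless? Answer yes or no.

Sum the exponent of each base dimension across the product:
  M: [Γ]_M − 3·[γ]_M + 2·[K]_M = (1) − 3·(1) + 2·(1) = 0
  L: [Γ]_L − 3·[γ]_L + 2·[K]_L = (2) − 3·(0) + 2·(-1) = 0
  T: [Γ]_T − 3·[γ]_T + 2·[K]_T = (-2) − 3·(-2) + 2·(-2) = 0
  Θ: [Γ]_Θ − 3·[γ]_Θ + 2·[K]_Θ = (0) − 3·(0) + 2·(0) = 0
  N: [Γ]_N − 3·[γ]_N + 2·[K]_N = (0) − 3·(0) + 2·(0) = 0
All base exponents vanish — dimensionless.

yes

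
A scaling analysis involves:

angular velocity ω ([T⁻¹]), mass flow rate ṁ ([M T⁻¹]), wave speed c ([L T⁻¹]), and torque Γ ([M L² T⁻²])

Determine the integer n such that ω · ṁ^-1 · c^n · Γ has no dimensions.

-2

Balance the L exponent: (1)·n from c, plus (0) − (0) + (2) = 2 from the rest, must sum to zero.
n + 2 = 0, so n = -2.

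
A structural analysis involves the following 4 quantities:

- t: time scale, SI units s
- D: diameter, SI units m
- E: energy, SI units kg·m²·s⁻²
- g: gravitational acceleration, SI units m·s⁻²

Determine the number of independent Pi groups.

There are 4 variables and 3 base dimensions (M, L, T).
The dimension matrix has rank 3.
Independent dimensionless groups: 4 − 3 = 1.

1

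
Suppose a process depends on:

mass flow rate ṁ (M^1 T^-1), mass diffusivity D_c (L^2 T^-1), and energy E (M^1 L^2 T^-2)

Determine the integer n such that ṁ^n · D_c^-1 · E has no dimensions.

-1

Balance the M exponent: (1)·n from ṁ, plus −(0) + (1) = 1 from the rest, must sum to zero.
n + 1 = 0, so n = -1.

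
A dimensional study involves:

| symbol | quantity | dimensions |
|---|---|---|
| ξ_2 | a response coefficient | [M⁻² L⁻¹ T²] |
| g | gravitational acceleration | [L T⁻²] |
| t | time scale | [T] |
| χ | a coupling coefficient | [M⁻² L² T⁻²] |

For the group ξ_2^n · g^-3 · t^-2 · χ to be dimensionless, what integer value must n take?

-1

Balance the M exponent: (-2)·n from ξ_2, plus −3·(0) − 2·(0) + (-2) = -2 from the rest, must sum to zero.
-2n − 2 = 0, so n = -1.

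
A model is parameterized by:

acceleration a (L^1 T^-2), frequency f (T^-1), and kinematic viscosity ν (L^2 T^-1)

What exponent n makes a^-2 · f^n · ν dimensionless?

Balance the T exponent: (-1)·n from f, plus −2·(-2) + (-1) = 3 from the rest, must sum to zero.
−n + 3 = 0, so n = 3.

3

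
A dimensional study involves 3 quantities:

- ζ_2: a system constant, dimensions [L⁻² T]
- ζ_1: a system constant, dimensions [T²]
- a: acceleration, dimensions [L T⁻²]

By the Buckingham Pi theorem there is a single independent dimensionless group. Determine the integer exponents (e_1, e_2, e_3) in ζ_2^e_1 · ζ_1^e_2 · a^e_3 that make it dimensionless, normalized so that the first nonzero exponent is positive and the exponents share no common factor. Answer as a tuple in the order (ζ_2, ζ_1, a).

L: e_1·(-2) + e_2·(0) + e_3·(1) = 0
T: e_1·(1) + e_2·(2) + e_3·(-2) = 0
Solving this homogeneous linear system for the smallest-integer solution (first nonzero entry positive) gives (2, 3, 4).

(2, 3, 4)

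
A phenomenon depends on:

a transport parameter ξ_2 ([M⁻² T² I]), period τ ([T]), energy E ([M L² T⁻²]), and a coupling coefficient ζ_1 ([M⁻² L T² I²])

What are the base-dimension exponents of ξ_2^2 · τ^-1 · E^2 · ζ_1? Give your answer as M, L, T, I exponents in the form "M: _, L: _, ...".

Collect each base-dimension exponent across the product:
  M: 2·(-2) − (0) + 2·(1) + (-2) = -4
  L: 2·(0) − (0) + 2·(2) + (1) = 5
  T: 2·(2) − (1) + 2·(-2) + (2) = 1
  I: 2·(1) − (0) + 2·(0) + (2) = 4
So the dimensions are [M⁻⁴ L⁵ T I⁴].

M: -4, L: 5, T: 1, I: 4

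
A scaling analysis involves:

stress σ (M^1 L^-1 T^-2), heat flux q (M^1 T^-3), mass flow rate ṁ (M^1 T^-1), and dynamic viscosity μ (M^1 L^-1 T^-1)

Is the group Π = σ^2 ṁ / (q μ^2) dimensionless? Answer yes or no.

Sum the exponent of each base dimension across the product:
  M: 2·[σ]_M − [q]_M + [ṁ]_M − 2·[μ]_M = 2·(1) − (1) + (1) − 2·(1) = 0
  L: 2·[σ]_L − [q]_L + [ṁ]_L − 2·[μ]_L = 2·(-1) − (0) + (0) − 2·(-1) = 0
  T: 2·[σ]_T − [q]_T + [ṁ]_T − 2·[μ]_T = 2·(-2) − (-3) + (-1) − 2·(-1) = 0
All base exponents vanish — dimensionless.

yes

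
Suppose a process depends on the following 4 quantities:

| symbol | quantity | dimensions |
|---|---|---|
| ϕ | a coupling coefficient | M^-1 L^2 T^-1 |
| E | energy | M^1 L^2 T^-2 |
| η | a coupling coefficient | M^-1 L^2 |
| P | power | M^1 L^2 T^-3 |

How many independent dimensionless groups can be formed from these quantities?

1

There are 4 variables and 3 base dimensions (M, L, T).
The dimension matrix has rank 3.
Independent dimensionless groups: 4 − 3 = 1.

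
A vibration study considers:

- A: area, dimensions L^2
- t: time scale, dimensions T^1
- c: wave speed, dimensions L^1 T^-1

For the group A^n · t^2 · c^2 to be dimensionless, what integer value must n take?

-1

Balance the L exponent: (2)·n from A, plus 2·(0) + 2·(1) = 2 from the rest, must sum to zero.
2n + 2 = 0, so n = -1.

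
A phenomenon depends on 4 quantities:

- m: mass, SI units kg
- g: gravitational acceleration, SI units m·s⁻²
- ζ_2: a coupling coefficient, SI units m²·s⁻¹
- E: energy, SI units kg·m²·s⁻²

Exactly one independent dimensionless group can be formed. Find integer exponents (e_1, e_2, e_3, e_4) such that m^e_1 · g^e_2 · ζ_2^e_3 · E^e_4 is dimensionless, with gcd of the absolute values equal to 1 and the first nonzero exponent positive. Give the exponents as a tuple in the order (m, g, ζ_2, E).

(3, 2, 2, -3)

M: e_1·(1) + e_2·(0) + e_3·(0) + e_4·(1) = 0
L: e_1·(0) + e_2·(1) + e_3·(2) + e_4·(2) = 0
T: e_1·(0) + e_2·(-2) + e_3·(-1) + e_4·(-2) = 0
Solving this homogeneous linear system for the smallest-integer solution (first nonzero entry positive) gives (3, 2, 2, -3).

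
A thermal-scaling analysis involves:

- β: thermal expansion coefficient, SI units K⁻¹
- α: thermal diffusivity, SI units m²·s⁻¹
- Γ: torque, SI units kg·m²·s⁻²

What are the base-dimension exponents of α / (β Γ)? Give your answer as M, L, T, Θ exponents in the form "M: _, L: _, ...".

Collect each base-dimension exponent across the product:
  M: −(0) + (0) − (1) = -1
  L: −(0) + (2) − (2) = 0
  T: −(0) + (-1) − (-2) = 1
  Θ: −(-1) + (0) − (0) = 1
So the dimensions are [M⁻¹ T Θ].

M: -1, L: 0, T: 1, Θ: 1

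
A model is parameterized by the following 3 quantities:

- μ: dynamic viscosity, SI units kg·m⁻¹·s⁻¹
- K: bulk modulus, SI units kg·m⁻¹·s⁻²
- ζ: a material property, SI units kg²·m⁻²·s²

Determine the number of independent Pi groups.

1

There are 3 variables and 3 base dimensions (M, L, T).
The dimension matrix has rank 2 (less than 3: the dimension vectors are linearly dependent).
Independent dimensionless groups: 3 − 2 = 1.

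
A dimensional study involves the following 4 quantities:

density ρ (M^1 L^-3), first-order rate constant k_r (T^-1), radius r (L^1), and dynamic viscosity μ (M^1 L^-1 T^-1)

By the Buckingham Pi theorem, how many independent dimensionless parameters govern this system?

1

There are 4 variables and 3 base dimensions (M, L, T).
The dimension matrix has rank 3.
Independent dimensionless groups: 4 − 3 = 1.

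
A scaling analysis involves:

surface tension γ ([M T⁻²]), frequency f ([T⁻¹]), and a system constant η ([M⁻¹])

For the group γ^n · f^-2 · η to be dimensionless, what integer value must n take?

1

Balance the M exponent: (1)·n from γ, plus −2·(0) + (-1) = -1 from the rest, must sum to zero.
n − 1 = 0, so n = 1.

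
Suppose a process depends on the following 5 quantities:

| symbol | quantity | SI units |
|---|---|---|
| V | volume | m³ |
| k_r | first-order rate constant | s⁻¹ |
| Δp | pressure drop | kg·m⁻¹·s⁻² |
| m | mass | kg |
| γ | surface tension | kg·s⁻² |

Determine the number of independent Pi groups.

There are 5 variables and 3 base dimensions (M, L, T).
The dimension matrix has rank 3.
Independent dimensionless groups: 5 − 3 = 2.

2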